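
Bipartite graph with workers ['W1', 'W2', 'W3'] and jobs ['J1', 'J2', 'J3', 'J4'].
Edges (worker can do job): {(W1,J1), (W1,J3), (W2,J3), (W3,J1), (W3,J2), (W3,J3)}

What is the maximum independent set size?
Maximum independent set = 4

By König's theorem:
- Min vertex cover = Max matching = 3
- Max independent set = Total vertices - Min vertex cover
- Max independent set = 7 - 3 = 4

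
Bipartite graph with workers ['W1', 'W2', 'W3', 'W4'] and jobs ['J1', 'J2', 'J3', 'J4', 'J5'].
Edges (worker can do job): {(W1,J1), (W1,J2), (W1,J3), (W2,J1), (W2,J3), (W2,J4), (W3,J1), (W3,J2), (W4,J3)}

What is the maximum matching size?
Maximum matching size = 4

Maximum matching: {(W1,J1), (W2,J4), (W3,J2), (W4,J3)}
Size: 4

This assigns 4 workers to 4 distinct jobs.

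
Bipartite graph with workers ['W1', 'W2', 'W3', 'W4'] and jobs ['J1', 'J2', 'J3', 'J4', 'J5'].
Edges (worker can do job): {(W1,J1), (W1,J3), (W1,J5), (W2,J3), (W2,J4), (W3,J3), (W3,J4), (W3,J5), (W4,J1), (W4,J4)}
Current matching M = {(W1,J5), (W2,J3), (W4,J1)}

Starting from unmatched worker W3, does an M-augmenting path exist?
Yes: W3 → J4

An M-augmenting path alternates non-matching / matching edges, starting and ending at unmatched vertices.
Path: W3 → J4
(J4 is unmatched in M, so the path is augmenting.)
Flipping edges along this path would increase |M| from 3 to 4.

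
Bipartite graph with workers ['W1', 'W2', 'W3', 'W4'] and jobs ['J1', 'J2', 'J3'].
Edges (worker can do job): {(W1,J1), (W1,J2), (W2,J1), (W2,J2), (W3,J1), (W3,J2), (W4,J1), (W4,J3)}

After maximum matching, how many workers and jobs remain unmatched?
Unmatched: 1 workers, 0 jobs

Maximum matching size: 3
Workers: 4 total, 3 matched, 1 unmatched
Jobs: 3 total, 3 matched, 0 unmatched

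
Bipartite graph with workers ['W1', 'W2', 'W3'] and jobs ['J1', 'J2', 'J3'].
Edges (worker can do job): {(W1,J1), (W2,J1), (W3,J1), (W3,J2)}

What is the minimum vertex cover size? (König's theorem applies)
Minimum vertex cover size = 2

By König's theorem: in bipartite graphs,
min vertex cover = max matching = 2

Maximum matching has size 2, so minimum vertex cover also has size 2.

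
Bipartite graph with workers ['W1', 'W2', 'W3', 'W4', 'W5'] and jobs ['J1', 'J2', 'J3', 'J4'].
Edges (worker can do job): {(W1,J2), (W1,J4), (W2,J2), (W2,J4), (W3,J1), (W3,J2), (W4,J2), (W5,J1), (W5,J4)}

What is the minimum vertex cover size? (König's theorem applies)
Minimum vertex cover size = 3

By König's theorem: in bipartite graphs,
min vertex cover = max matching = 3

Maximum matching has size 3, so minimum vertex cover also has size 3.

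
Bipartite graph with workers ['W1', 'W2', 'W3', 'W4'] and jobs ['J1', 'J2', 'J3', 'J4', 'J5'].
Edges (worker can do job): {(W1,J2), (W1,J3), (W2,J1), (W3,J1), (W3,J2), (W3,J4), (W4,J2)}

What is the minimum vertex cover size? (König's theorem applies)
Minimum vertex cover size = 4

By König's theorem: in bipartite graphs,
min vertex cover = max matching = 4

Maximum matching has size 4, so minimum vertex cover also has size 4.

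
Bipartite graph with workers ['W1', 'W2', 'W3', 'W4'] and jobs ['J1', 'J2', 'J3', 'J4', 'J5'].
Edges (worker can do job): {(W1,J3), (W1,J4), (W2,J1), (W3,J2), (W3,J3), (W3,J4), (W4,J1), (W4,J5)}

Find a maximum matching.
Matching: {(W1,J3), (W2,J1), (W3,J4), (W4,J5)}

Maximum matching (size 4):
  W1 → J3
  W2 → J1
  W3 → J4
  W4 → J5

Each worker is assigned to at most one job, and each job to at most one worker.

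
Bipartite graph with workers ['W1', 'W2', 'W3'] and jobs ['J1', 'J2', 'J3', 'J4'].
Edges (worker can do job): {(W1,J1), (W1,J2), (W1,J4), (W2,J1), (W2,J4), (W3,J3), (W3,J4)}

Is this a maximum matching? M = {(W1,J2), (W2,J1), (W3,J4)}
Yes, size 3 is maximum

Proposed matching has size 3.
Maximum matching size for this graph: 3.

This is a maximum matching.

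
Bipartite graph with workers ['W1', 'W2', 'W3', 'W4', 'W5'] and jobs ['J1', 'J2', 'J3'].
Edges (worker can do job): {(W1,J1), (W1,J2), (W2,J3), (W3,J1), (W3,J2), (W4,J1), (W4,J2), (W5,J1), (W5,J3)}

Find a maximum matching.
Matching: {(W2,J3), (W3,J2), (W5,J1)}

Maximum matching (size 3):
  W2 → J3
  W3 → J2
  W5 → J1

Each worker is assigned to at most one job, and each job to at most one worker.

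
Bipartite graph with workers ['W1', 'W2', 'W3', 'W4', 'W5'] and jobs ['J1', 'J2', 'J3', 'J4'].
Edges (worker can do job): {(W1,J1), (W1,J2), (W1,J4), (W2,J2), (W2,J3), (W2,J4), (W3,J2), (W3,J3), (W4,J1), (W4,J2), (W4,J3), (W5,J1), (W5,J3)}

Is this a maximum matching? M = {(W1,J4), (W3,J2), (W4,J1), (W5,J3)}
Yes, size 4 is maximum

Proposed matching has size 4.
Maximum matching size for this graph: 4.

This is a maximum matching.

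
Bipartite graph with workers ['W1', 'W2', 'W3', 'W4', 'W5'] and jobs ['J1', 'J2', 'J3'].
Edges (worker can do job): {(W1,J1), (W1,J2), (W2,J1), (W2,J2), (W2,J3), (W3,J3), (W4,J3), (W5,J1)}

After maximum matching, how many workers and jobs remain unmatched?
Unmatched: 2 workers, 0 jobs

Maximum matching size: 3
Workers: 5 total, 3 matched, 2 unmatched
Jobs: 3 total, 3 matched, 0 unmatched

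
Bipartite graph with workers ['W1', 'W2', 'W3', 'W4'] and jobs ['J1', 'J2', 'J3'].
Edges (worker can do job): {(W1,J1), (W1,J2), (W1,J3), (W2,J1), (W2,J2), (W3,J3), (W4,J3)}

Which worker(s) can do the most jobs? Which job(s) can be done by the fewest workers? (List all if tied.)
Most versatile: W1 (3 jobs); Least covered: J1, J2 (2 workers)

Worker degrees (jobs they can do): W1:3, W2:2, W3:1, W4:1
Job degrees (workers who can do it): J1:2, J2:2, J3:3

Maximum worker degree is 3, achieved by: W1
Minimum job degree is 2, achieved by: J1, J2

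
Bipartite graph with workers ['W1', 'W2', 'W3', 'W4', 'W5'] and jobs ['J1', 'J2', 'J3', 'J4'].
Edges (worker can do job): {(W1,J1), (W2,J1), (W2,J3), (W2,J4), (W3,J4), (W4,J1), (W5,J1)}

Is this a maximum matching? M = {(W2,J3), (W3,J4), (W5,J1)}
Yes, size 3 is maximum

Proposed matching has size 3.
Maximum matching size for this graph: 3.

This is a maximum matching.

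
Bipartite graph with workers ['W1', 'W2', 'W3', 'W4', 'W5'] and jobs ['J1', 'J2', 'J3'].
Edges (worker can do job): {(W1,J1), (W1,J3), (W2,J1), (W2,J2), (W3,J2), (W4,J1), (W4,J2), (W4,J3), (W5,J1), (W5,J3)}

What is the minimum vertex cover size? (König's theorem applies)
Minimum vertex cover size = 3

By König's theorem: in bipartite graphs,
min vertex cover = max matching = 3

Maximum matching has size 3, so minimum vertex cover also has size 3.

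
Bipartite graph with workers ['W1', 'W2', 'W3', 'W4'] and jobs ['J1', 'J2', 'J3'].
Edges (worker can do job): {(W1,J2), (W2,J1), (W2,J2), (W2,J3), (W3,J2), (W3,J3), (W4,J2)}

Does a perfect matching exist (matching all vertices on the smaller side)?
Yes, perfect matching exists (size 3)

Perfect matching: {(W2,J1), (W3,J3), (W4,J2)}
All 3 vertices on the smaller side are matched.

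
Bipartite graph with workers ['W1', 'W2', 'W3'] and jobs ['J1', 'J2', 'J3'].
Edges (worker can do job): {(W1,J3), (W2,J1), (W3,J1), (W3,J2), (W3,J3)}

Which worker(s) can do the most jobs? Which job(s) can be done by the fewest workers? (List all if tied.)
Most versatile: W3 (3 jobs); Least covered: J2 (1 workers)

Worker degrees (jobs they can do): W1:1, W2:1, W3:3
Job degrees (workers who can do it): J1:2, J2:1, J3:2

Maximum worker degree is 3, achieved by: W3
Minimum job degree is 1, achieved by: J2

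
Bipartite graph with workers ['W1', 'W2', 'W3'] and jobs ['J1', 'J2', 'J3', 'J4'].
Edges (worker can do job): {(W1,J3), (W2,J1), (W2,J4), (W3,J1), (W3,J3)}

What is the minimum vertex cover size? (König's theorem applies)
Minimum vertex cover size = 3

By König's theorem: in bipartite graphs,
min vertex cover = max matching = 3

Maximum matching has size 3, so minimum vertex cover also has size 3.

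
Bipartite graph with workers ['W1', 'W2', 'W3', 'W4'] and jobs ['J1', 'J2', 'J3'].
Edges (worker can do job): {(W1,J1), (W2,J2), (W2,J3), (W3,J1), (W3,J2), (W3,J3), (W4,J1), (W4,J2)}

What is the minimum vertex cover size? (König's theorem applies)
Minimum vertex cover size = 3

By König's theorem: in bipartite graphs,
min vertex cover = max matching = 3

Maximum matching has size 3, so minimum vertex cover also has size 3.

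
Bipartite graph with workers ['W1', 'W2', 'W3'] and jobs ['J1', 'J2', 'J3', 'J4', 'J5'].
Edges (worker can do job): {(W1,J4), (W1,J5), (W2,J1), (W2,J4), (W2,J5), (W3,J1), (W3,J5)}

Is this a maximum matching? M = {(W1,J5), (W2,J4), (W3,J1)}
Yes, size 3 is maximum

Proposed matching has size 3.
Maximum matching size for this graph: 3.

This is a maximum matching.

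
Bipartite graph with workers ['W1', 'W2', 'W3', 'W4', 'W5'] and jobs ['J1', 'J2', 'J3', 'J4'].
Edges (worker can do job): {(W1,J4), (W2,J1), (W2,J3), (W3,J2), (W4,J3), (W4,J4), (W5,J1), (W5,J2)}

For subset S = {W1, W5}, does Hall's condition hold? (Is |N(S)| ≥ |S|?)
Yes: |N(S)| = 3, |S| = 2

Subset S = {W1, W5}
Neighbors N(S) = {J1, J2, J4}

|N(S)| = 3, |S| = 2
Hall's condition: |N(S)| ≥ |S| is satisfied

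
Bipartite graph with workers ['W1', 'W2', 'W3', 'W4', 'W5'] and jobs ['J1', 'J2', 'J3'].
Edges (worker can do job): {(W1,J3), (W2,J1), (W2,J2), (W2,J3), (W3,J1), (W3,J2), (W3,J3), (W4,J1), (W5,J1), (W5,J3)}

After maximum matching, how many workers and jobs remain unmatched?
Unmatched: 2 workers, 0 jobs

Maximum matching size: 3
Workers: 5 total, 3 matched, 2 unmatched
Jobs: 3 total, 3 matched, 0 unmatched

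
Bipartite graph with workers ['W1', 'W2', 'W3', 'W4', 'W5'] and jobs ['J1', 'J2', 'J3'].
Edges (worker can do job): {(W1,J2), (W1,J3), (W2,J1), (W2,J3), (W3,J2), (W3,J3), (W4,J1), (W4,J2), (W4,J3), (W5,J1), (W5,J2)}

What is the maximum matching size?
Maximum matching size = 3

Maximum matching: {(W3,J2), (W4,J3), (W5,J1)}
Size: 3

This assigns 3 workers to 3 distinct jobs.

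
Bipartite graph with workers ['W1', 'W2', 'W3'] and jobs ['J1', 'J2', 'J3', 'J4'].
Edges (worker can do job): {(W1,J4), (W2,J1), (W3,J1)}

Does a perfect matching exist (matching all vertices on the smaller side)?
No, maximum matching has size 2 < 3

Maximum matching has size 2, need 3 for perfect matching.
Unmatched workers: ['W2']
Unmatched jobs: ['J3', 'J2']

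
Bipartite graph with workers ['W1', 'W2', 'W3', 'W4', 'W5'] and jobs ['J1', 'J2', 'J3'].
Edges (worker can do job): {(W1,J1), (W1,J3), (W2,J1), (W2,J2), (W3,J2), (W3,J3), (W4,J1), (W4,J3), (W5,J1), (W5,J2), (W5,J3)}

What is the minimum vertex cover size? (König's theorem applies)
Minimum vertex cover size = 3

By König's theorem: in bipartite graphs,
min vertex cover = max matching = 3

Maximum matching has size 3, so minimum vertex cover also has size 3.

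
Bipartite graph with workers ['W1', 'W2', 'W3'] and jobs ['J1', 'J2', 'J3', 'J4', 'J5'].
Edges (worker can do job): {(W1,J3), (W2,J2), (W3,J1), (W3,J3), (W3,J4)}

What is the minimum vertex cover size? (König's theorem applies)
Minimum vertex cover size = 3

By König's theorem: in bipartite graphs,
min vertex cover = max matching = 3

Maximum matching has size 3, so minimum vertex cover also has size 3.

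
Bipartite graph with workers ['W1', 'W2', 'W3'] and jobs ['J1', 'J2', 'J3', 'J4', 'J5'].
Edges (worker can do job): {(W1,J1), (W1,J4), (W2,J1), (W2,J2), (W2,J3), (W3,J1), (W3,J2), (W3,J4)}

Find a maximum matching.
Matching: {(W1,J1), (W2,J2), (W3,J4)}

Maximum matching (size 3):
  W1 → J1
  W2 → J2
  W3 → J4

Each worker is assigned to at most one job, and each job to at most one worker.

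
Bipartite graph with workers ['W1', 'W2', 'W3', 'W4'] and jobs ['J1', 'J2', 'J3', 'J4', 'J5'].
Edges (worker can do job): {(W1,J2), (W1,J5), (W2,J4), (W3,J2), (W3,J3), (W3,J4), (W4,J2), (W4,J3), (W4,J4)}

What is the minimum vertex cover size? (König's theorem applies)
Minimum vertex cover size = 4

By König's theorem: in bipartite graphs,
min vertex cover = max matching = 4

Maximum matching has size 4, so minimum vertex cover also has size 4.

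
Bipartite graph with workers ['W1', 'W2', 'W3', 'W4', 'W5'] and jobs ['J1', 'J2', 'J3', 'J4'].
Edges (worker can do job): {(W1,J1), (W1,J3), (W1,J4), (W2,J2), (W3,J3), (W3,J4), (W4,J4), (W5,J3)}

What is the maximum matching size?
Maximum matching size = 4

Maximum matching: {(W1,J1), (W2,J2), (W3,J3), (W4,J4)}
Size: 4

This assigns 4 workers to 4 distinct jobs.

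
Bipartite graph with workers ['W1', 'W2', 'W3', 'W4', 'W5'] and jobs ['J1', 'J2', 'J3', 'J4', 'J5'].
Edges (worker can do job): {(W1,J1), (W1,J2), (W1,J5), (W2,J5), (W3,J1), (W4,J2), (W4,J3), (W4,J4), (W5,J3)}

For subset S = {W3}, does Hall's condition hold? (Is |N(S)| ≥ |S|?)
Yes: |N(S)| = 1, |S| = 1

Subset S = {W3}
Neighbors N(S) = {J1}

|N(S)| = 1, |S| = 1
Hall's condition: |N(S)| ≥ |S| is satisfied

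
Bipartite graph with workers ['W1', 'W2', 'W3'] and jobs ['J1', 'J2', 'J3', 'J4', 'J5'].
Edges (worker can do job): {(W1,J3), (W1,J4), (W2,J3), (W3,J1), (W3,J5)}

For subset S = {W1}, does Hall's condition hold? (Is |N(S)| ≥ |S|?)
Yes: |N(S)| = 2, |S| = 1

Subset S = {W1}
Neighbors N(S) = {J3, J4}

|N(S)| = 2, |S| = 1
Hall's condition: |N(S)| ≥ |S| is satisfied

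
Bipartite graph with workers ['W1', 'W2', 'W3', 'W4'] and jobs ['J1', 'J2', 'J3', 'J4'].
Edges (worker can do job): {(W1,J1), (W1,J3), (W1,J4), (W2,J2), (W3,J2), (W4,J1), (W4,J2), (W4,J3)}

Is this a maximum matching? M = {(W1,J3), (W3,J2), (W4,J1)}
Yes, size 3 is maximum

Proposed matching has size 3.
Maximum matching size for this graph: 3.

This is a maximum matching.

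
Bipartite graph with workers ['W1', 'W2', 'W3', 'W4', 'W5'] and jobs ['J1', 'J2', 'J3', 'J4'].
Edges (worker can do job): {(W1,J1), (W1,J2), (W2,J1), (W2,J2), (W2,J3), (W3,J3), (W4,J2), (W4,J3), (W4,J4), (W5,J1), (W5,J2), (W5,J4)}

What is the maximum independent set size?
Maximum independent set = 5

By König's theorem:
- Min vertex cover = Max matching = 4
- Max independent set = Total vertices - Min vertex cover
- Max independent set = 9 - 4 = 5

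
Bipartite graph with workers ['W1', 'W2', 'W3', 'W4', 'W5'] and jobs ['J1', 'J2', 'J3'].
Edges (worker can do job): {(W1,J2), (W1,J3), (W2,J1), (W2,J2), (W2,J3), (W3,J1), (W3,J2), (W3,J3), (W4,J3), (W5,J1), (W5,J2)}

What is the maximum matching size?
Maximum matching size = 3

Maximum matching: {(W3,J2), (W4,J3), (W5,J1)}
Size: 3

This assigns 3 workers to 3 distinct jobs.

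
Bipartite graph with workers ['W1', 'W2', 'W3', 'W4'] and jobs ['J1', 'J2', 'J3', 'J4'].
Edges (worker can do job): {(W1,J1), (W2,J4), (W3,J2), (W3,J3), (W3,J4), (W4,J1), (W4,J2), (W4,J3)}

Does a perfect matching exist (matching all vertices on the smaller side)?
Yes, perfect matching exists (size 4)

Perfect matching: {(W1,J1), (W2,J4), (W3,J2), (W4,J3)}
All 4 vertices on the smaller side are matched.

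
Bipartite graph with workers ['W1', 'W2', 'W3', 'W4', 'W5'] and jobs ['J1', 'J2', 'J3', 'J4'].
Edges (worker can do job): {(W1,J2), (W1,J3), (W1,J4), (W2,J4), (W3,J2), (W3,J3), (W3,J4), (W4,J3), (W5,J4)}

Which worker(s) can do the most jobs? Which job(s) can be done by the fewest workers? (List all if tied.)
Most versatile: W1, W3 (3 jobs); Least covered: J1 (0 workers)

Worker degrees (jobs they can do): W1:3, W2:1, W3:3, W4:1, W5:1
Job degrees (workers who can do it): J1:0, J2:2, J3:3, J4:4

Maximum worker degree is 3, achieved by: W1, W3
Minimum job degree is 0, achieved by: J1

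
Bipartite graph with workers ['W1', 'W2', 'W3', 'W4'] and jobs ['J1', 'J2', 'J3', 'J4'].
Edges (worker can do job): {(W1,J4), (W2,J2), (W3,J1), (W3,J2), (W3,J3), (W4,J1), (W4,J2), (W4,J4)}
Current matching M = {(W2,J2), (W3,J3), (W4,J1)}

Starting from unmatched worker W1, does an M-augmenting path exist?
Yes: W1 → J4

An M-augmenting path alternates non-matching / matching edges, starting and ending at unmatched vertices.
Path: W1 → J4
(J4 is unmatched in M, so the path is augmenting.)
Flipping edges along this path would increase |M| from 3 to 4.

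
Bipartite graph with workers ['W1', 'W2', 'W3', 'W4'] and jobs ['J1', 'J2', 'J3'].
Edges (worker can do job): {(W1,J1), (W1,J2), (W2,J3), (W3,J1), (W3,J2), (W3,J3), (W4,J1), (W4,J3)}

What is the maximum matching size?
Maximum matching size = 3

Maximum matching: {(W1,J1), (W3,J2), (W4,J3)}
Size: 3

This assigns 3 workers to 3 distinct jobs.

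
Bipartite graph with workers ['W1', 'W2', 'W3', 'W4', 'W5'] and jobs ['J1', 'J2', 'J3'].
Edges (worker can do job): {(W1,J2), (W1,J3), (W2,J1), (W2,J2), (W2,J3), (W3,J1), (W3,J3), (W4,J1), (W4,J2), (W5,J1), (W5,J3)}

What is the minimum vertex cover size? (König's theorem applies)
Minimum vertex cover size = 3

By König's theorem: in bipartite graphs,
min vertex cover = max matching = 3

Maximum matching has size 3, so minimum vertex cover also has size 3.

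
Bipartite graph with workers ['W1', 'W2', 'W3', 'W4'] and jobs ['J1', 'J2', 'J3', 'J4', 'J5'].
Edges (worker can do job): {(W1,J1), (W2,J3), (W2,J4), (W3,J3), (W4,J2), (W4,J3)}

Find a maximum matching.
Matching: {(W1,J1), (W2,J4), (W3,J3), (W4,J2)}

Maximum matching (size 4):
  W1 → J1
  W2 → J4
  W3 → J3
  W4 → J2

Each worker is assigned to at most one job, and each job to at most one worker.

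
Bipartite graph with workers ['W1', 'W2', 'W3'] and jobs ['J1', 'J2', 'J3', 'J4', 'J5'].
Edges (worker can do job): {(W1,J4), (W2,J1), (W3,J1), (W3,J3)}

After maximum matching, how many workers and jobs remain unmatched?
Unmatched: 0 workers, 2 jobs

Maximum matching size: 3
Workers: 3 total, 3 matched, 0 unmatched
Jobs: 5 total, 3 matched, 2 unmatched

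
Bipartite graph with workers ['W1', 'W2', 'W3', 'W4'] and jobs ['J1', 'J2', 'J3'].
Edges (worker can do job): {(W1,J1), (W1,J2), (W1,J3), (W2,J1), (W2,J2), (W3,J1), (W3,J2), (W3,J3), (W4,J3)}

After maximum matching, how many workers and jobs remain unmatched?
Unmatched: 1 workers, 0 jobs

Maximum matching size: 3
Workers: 4 total, 3 matched, 1 unmatched
Jobs: 3 total, 3 matched, 0 unmatched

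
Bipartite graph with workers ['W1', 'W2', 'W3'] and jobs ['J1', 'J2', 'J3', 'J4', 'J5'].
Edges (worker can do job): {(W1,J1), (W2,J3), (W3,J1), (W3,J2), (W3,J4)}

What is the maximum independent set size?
Maximum independent set = 5

By König's theorem:
- Min vertex cover = Max matching = 3
- Max independent set = Total vertices - Min vertex cover
- Max independent set = 8 - 3 = 5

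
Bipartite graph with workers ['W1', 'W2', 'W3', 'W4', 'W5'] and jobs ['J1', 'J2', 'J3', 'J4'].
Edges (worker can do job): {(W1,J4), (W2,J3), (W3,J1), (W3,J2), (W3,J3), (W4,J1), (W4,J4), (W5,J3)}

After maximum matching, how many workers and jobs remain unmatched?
Unmatched: 1 workers, 0 jobs

Maximum matching size: 4
Workers: 5 total, 4 matched, 1 unmatched
Jobs: 4 total, 4 matched, 0 unmatched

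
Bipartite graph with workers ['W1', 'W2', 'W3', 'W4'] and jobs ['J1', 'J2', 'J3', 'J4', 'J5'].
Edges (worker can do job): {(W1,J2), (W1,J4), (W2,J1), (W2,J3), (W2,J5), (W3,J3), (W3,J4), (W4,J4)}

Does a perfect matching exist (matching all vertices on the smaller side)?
Yes, perfect matching exists (size 4)

Perfect matching: {(W1,J2), (W2,J1), (W3,J3), (W4,J4)}
All 4 vertices on the smaller side are matched.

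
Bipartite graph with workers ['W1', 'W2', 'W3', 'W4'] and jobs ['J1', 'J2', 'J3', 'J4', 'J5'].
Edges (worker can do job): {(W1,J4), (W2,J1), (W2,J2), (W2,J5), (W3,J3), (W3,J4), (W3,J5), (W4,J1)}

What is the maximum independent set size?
Maximum independent set = 5

By König's theorem:
- Min vertex cover = Max matching = 4
- Max independent set = Total vertices - Min vertex cover
- Max independent set = 9 - 4 = 5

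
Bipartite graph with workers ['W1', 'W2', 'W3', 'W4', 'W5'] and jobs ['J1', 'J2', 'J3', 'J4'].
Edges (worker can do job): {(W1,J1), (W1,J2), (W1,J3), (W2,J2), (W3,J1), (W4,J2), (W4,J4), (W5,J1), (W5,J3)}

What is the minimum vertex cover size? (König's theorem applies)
Minimum vertex cover size = 4

By König's theorem: in bipartite graphs,
min vertex cover = max matching = 4

Maximum matching has size 4, so minimum vertex cover also has size 4.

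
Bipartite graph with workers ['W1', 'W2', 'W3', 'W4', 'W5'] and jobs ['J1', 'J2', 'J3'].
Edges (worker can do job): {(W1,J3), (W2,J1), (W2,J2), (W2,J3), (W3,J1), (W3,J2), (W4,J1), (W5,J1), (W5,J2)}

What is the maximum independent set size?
Maximum independent set = 5

By König's theorem:
- Min vertex cover = Max matching = 3
- Max independent set = Total vertices - Min vertex cover
- Max independent set = 8 - 3 = 5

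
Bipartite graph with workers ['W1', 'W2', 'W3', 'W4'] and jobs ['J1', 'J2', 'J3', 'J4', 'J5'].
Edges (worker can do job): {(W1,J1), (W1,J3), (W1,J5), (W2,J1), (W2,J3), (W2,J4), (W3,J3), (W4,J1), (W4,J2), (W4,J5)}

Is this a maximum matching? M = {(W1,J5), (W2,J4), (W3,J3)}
No, size 3 is not maximum

Proposed matching has size 3.
Maximum matching size for this graph: 4.

This is NOT maximum - can be improved to size 4.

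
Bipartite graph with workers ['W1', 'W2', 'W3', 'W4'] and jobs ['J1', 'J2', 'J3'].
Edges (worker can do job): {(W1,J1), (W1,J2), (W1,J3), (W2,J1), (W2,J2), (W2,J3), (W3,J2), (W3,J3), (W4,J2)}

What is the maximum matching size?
Maximum matching size = 3

Maximum matching: {(W1,J1), (W3,J3), (W4,J2)}
Size: 3

This assigns 3 workers to 3 distinct jobs.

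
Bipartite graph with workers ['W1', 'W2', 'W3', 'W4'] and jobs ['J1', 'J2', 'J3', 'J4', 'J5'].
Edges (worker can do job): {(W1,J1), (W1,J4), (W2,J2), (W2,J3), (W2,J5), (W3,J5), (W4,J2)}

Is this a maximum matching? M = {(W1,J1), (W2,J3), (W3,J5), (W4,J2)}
Yes, size 4 is maximum

Proposed matching has size 4.
Maximum matching size for this graph: 4.

This is a maximum matching.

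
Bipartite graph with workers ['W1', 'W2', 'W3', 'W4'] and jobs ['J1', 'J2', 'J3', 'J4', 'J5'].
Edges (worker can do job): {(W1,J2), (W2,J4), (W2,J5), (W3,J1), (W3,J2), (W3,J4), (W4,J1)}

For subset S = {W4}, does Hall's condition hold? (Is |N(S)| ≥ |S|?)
Yes: |N(S)| = 1, |S| = 1

Subset S = {W4}
Neighbors N(S) = {J1}

|N(S)| = 1, |S| = 1
Hall's condition: |N(S)| ≥ |S| is satisfied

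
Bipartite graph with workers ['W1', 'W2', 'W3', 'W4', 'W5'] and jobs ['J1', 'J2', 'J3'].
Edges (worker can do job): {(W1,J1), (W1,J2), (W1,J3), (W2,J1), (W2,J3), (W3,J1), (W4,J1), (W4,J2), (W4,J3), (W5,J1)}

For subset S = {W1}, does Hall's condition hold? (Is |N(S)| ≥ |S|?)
Yes: |N(S)| = 3, |S| = 1

Subset S = {W1}
Neighbors N(S) = {J1, J2, J3}

|N(S)| = 3, |S| = 1
Hall's condition: |N(S)| ≥ |S| is satisfied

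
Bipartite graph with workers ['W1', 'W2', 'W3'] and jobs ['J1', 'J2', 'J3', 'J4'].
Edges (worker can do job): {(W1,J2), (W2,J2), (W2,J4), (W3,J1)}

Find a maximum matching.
Matching: {(W1,J2), (W2,J4), (W3,J1)}

Maximum matching (size 3):
  W1 → J2
  W2 → J4
  W3 → J1

Each worker is assigned to at most one job, and each job to at most one worker.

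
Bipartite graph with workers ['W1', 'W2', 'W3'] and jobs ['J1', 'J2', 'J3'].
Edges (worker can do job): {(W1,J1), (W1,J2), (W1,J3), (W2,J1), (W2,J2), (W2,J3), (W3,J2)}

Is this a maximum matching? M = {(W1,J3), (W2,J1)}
No, size 2 is not maximum

Proposed matching has size 2.
Maximum matching size for this graph: 3.

This is NOT maximum - can be improved to size 3.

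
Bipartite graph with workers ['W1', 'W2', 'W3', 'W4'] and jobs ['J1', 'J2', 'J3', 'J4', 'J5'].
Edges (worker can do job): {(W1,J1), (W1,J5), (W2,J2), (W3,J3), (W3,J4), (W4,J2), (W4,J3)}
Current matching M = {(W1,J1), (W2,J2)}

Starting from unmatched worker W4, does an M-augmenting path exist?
Yes: W4 → J3

An M-augmenting path alternates non-matching / matching edges, starting and ending at unmatched vertices.
Path: W4 → J3
(J3 is unmatched in M, so the path is augmenting.)
Flipping edges along this path would increase |M| from 2 to 3.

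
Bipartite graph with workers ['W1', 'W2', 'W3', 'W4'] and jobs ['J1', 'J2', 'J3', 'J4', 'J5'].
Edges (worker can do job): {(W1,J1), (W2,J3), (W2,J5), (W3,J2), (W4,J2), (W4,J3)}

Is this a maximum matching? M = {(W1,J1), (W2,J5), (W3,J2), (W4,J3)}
Yes, size 4 is maximum

Proposed matching has size 4.
Maximum matching size for this graph: 4.

This is a maximum matching.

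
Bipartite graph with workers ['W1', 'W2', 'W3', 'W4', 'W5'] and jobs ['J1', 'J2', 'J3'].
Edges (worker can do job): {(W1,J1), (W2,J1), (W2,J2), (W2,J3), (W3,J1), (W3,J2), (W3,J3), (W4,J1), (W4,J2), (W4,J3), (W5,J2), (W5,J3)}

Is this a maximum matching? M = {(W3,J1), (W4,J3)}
No, size 2 is not maximum

Proposed matching has size 2.
Maximum matching size for this graph: 3.

This is NOT maximum - can be improved to size 3.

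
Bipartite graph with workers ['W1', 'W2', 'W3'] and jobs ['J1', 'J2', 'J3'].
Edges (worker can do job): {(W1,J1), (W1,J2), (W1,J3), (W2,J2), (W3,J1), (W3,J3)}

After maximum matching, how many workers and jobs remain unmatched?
Unmatched: 0 workers, 0 jobs

Maximum matching size: 3
Workers: 3 total, 3 matched, 0 unmatched
Jobs: 3 total, 3 matched, 0 unmatched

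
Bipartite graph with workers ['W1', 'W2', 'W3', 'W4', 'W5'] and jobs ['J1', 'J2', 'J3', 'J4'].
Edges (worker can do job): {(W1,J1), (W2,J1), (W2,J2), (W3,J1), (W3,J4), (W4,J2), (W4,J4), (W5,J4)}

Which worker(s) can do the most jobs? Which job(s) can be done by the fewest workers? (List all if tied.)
Most versatile: W2, W3, W4 (2 jobs); Least covered: J3 (0 workers)

Worker degrees (jobs they can do): W1:1, W2:2, W3:2, W4:2, W5:1
Job degrees (workers who can do it): J1:3, J2:2, J3:0, J4:3

Maximum worker degree is 2, achieved by: W2, W3, W4
Minimum job degree is 0, achieved by: J3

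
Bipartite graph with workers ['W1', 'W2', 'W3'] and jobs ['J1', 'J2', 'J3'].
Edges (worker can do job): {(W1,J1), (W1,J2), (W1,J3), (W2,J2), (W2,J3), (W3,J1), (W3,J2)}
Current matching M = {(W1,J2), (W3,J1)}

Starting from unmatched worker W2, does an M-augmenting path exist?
Yes: W2 → J3

An M-augmenting path alternates non-matching / matching edges, starting and ending at unmatched vertices.
Path: W2 → J3
(J3 is unmatched in M, so the path is augmenting.)
Flipping edges along this path would increase |M| from 2 to 3.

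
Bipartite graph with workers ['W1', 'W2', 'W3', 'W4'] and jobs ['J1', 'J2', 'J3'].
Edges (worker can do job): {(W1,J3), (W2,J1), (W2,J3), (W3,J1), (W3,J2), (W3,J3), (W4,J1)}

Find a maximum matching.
Matching: {(W1,J3), (W3,J2), (W4,J1)}

Maximum matching (size 3):
  W1 → J3
  W3 → J2
  W4 → J1

Each worker is assigned to at most one job, and each job to at most one worker.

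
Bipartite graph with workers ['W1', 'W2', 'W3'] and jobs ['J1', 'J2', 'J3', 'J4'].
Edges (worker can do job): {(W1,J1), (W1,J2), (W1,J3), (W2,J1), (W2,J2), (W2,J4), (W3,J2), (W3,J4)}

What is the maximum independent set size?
Maximum independent set = 4

By König's theorem:
- Min vertex cover = Max matching = 3
- Max independent set = Total vertices - Min vertex cover
- Max independent set = 7 - 3 = 4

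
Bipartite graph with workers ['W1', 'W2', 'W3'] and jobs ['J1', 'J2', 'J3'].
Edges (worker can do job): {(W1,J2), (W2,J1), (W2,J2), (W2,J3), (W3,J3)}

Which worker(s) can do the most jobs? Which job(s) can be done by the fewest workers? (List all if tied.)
Most versatile: W2 (3 jobs); Least covered: J1 (1 workers)

Worker degrees (jobs they can do): W1:1, W2:3, W3:1
Job degrees (workers who can do it): J1:1, J2:2, J3:2

Maximum worker degree is 3, achieved by: W2
Minimum job degree is 1, achieved by: J1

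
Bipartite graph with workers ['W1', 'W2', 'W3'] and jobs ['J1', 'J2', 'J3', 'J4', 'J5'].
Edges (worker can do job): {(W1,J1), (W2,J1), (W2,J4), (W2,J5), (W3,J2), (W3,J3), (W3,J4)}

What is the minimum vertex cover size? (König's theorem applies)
Minimum vertex cover size = 3

By König's theorem: in bipartite graphs,
min vertex cover = max matching = 3

Maximum matching has size 3, so minimum vertex cover also has size 3.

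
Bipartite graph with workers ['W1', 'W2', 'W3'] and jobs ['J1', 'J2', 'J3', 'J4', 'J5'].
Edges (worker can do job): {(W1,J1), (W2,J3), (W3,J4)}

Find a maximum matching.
Matching: {(W1,J1), (W2,J3), (W3,J4)}

Maximum matching (size 3):
  W1 → J1
  W2 → J3
  W3 → J4

Each worker is assigned to at most one job, and each job to at most one worker.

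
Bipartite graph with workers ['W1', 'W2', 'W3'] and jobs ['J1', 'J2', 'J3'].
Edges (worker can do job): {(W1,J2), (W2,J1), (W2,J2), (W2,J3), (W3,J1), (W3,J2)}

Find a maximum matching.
Matching: {(W1,J2), (W2,J3), (W3,J1)}

Maximum matching (size 3):
  W1 → J2
  W2 → J3
  W3 → J1

Each worker is assigned to at most one job, and each job to at most one worker.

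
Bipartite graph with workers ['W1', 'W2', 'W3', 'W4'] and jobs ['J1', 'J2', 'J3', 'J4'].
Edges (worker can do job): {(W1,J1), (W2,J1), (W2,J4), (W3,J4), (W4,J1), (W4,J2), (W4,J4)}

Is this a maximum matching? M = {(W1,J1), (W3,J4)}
No, size 2 is not maximum

Proposed matching has size 2.
Maximum matching size for this graph: 3.

This is NOT maximum - can be improved to size 3.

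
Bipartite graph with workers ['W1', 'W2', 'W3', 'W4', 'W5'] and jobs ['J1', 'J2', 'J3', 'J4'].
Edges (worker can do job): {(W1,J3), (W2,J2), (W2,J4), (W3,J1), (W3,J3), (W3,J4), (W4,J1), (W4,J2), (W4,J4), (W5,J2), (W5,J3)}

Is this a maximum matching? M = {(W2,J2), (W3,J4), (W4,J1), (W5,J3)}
Yes, size 4 is maximum

Proposed matching has size 4.
Maximum matching size for this graph: 4.

This is a maximum matching.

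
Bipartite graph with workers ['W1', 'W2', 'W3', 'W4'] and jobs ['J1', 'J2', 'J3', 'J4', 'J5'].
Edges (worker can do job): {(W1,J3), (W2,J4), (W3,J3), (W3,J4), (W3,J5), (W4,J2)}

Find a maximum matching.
Matching: {(W1,J3), (W2,J4), (W3,J5), (W4,J2)}

Maximum matching (size 4):
  W1 → J3
  W2 → J4
  W3 → J5
  W4 → J2

Each worker is assigned to at most one job, and each job to at most one worker.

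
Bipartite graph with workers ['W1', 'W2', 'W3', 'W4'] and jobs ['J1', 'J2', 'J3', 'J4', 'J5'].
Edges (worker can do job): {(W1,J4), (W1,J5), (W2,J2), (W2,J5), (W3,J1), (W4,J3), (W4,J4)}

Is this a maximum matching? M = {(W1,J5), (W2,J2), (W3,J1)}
No, size 3 is not maximum

Proposed matching has size 3.
Maximum matching size for this graph: 4.

This is NOT maximum - can be improved to size 4.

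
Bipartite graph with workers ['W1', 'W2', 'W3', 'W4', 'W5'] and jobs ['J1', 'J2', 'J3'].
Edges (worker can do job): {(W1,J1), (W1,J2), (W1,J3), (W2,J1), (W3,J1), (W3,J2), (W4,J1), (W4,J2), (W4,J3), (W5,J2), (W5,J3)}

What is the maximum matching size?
Maximum matching size = 3

Maximum matching: {(W3,J1), (W4,J3), (W5,J2)}
Size: 3

This assigns 3 workers to 3 distinct jobs.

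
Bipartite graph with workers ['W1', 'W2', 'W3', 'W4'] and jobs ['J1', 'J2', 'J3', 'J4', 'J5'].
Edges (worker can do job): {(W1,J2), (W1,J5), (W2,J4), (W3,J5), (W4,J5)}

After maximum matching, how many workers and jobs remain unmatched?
Unmatched: 1 workers, 2 jobs

Maximum matching size: 3
Workers: 4 total, 3 matched, 1 unmatched
Jobs: 5 total, 3 matched, 2 unmatched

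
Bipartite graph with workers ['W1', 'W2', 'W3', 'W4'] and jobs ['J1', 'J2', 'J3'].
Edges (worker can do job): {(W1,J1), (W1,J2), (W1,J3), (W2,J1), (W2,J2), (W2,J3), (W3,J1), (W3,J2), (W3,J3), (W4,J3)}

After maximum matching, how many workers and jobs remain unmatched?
Unmatched: 1 workers, 0 jobs

Maximum matching size: 3
Workers: 4 total, 3 matched, 1 unmatched
Jobs: 3 total, 3 matched, 0 unmatched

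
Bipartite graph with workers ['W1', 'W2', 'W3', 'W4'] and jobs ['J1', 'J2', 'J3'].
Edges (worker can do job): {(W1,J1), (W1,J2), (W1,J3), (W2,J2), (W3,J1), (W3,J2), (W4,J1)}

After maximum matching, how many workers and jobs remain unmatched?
Unmatched: 1 workers, 0 jobs

Maximum matching size: 3
Workers: 4 total, 3 matched, 1 unmatched
Jobs: 3 total, 3 matched, 0 unmatched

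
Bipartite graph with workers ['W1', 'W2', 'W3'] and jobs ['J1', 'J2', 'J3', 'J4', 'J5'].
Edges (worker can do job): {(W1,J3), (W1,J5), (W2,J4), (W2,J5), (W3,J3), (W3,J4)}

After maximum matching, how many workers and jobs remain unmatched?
Unmatched: 0 workers, 2 jobs

Maximum matching size: 3
Workers: 3 total, 3 matched, 0 unmatched
Jobs: 5 total, 3 matched, 2 unmatched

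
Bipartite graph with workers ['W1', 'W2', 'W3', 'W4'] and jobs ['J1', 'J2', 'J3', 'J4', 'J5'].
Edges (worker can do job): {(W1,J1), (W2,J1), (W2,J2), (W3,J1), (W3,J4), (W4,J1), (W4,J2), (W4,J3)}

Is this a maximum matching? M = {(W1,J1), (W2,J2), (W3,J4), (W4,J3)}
Yes, size 4 is maximum

Proposed matching has size 4.
Maximum matching size for this graph: 4.

This is a maximum matching.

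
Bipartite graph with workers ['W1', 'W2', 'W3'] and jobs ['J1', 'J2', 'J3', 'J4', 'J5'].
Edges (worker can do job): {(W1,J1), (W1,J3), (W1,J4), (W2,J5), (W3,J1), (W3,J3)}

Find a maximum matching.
Matching: {(W1,J4), (W2,J5), (W3,J3)}

Maximum matching (size 3):
  W1 → J4
  W2 → J5
  W3 → J3

Each worker is assigned to at most one job, and each job to at most one worker.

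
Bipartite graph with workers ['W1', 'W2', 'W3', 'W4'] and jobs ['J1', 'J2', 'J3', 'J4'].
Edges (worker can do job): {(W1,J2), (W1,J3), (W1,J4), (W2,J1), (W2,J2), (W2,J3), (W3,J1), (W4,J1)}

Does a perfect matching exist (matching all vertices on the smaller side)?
No, maximum matching has size 3 < 4

Maximum matching has size 3, need 4 for perfect matching.
Unmatched workers: ['W3']
Unmatched jobs: ['J4']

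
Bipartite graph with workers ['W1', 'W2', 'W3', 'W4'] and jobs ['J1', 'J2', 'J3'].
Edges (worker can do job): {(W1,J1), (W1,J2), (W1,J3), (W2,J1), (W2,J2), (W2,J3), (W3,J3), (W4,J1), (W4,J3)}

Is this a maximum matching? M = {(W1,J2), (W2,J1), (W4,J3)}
Yes, size 3 is maximum

Proposed matching has size 3.
Maximum matching size for this graph: 3.

This is a maximum matching.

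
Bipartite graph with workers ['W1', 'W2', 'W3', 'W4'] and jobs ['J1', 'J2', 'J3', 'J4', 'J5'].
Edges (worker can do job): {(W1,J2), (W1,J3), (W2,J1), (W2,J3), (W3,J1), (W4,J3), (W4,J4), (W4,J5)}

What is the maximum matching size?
Maximum matching size = 4

Maximum matching: {(W1,J2), (W2,J3), (W3,J1), (W4,J4)}
Size: 4

This assigns 4 workers to 4 distinct jobs.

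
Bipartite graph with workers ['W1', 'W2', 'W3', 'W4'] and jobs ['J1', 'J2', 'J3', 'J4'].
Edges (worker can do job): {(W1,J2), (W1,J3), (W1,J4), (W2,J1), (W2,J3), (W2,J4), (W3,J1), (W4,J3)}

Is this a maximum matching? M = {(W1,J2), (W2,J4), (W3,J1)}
No, size 3 is not maximum

Proposed matching has size 3.
Maximum matching size for this graph: 4.

This is NOT maximum - can be improved to size 4.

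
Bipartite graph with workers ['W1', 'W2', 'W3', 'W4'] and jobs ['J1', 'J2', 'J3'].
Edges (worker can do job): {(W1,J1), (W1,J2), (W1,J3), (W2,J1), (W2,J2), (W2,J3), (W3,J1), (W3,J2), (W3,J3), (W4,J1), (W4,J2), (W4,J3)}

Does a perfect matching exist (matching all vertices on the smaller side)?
Yes, perfect matching exists (size 3)

Perfect matching: {(W1,J3), (W3,J2), (W4,J1)}
All 3 vertices on the smaller side are matched.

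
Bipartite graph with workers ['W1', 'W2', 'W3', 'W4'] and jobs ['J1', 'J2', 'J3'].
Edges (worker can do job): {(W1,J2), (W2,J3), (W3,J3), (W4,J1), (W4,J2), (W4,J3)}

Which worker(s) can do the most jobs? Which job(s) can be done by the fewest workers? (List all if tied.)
Most versatile: W4 (3 jobs); Least covered: J1 (1 workers)

Worker degrees (jobs they can do): W1:1, W2:1, W3:1, W4:3
Job degrees (workers who can do it): J1:1, J2:2, J3:3

Maximum worker degree is 3, achieved by: W4
Minimum job degree is 1, achieved by: J1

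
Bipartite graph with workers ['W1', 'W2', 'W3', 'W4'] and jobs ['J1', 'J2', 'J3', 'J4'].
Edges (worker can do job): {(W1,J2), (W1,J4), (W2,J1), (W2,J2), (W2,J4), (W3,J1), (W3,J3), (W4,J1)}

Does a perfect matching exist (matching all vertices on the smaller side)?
Yes, perfect matching exists (size 4)

Perfect matching: {(W1,J4), (W2,J2), (W3,J3), (W4,J1)}
All 4 vertices on the smaller side are matched.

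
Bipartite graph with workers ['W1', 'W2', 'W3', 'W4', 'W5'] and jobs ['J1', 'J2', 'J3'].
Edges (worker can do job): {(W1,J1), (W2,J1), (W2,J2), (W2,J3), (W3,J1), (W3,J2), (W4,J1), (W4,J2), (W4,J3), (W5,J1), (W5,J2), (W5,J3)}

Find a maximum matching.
Matching: {(W3,J2), (W4,J1), (W5,J3)}

Maximum matching (size 3):
  W3 → J2
  W4 → J1
  W5 → J3

Each worker is assigned to at most one job, and each job to at most one worker.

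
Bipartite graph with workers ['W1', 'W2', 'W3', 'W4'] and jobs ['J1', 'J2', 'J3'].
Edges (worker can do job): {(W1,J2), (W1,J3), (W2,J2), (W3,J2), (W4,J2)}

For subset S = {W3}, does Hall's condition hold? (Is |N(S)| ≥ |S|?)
Yes: |N(S)| = 1, |S| = 1

Subset S = {W3}
Neighbors N(S) = {J2}

|N(S)| = 1, |S| = 1
Hall's condition: |N(S)| ≥ |S| is satisfied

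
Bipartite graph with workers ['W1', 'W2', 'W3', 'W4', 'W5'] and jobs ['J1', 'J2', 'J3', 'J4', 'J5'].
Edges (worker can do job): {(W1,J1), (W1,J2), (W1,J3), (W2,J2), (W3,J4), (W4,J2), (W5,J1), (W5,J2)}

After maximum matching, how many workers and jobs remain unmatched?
Unmatched: 1 workers, 1 jobs

Maximum matching size: 4
Workers: 5 total, 4 matched, 1 unmatched
Jobs: 5 total, 4 matched, 1 unmatched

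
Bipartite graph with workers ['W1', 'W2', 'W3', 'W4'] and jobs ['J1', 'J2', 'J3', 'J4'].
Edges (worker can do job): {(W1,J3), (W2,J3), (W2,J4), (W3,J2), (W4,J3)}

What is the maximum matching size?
Maximum matching size = 3

Maximum matching: {(W2,J4), (W3,J2), (W4,J3)}
Size: 3

This assigns 3 workers to 3 distinct jobs.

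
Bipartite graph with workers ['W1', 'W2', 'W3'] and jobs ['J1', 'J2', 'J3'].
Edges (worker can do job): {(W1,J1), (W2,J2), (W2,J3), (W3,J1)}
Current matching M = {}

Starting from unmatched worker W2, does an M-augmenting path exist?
Yes: W2 → J2

An M-augmenting path alternates non-matching / matching edges, starting and ending at unmatched vertices.
Path: W2 → J2
(J2 is unmatched in M, so the path is augmenting.)
Flipping edges along this path would increase |M| from 0 to 1.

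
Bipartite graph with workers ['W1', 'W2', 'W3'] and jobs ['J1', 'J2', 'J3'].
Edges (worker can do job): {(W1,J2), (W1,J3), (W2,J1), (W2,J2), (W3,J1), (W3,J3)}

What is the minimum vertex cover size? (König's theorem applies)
Minimum vertex cover size = 3

By König's theorem: in bipartite graphs,
min vertex cover = max matching = 3

Maximum matching has size 3, so minimum vertex cover also has size 3.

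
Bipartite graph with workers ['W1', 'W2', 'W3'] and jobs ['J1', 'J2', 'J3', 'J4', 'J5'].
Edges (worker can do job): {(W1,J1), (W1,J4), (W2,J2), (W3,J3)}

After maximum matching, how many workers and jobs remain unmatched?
Unmatched: 0 workers, 2 jobs

Maximum matching size: 3
Workers: 3 total, 3 matched, 0 unmatched
Jobs: 5 total, 3 matched, 2 unmatched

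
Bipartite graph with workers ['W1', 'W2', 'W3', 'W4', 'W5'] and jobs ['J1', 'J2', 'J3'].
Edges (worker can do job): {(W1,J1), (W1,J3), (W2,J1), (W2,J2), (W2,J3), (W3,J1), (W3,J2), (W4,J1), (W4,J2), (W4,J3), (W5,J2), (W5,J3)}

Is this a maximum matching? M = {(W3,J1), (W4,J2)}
No, size 2 is not maximum

Proposed matching has size 2.
Maximum matching size for this graph: 3.

This is NOT maximum - can be improved to size 3.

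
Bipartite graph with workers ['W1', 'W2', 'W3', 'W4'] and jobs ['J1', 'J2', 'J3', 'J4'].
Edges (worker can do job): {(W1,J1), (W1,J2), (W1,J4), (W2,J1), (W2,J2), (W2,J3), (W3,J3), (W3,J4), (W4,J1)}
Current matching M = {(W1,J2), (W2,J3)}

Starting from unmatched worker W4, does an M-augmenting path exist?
Yes: W4 → J1

An M-augmenting path alternates non-matching / matching edges, starting and ending at unmatched vertices.
Path: W4 → J1
(J1 is unmatched in M, so the path is augmenting.)
Flipping edges along this path would increase |M| from 2 to 3.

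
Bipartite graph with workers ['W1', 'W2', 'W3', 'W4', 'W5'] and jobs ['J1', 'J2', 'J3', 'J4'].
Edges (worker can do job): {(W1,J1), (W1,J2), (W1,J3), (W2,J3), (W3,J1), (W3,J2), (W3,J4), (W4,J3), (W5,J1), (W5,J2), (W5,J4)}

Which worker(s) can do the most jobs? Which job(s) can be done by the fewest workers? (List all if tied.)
Most versatile: W1, W3, W5 (3 jobs); Least covered: J4 (2 workers)

Worker degrees (jobs they can do): W1:3, W2:1, W3:3, W4:1, W5:3
Job degrees (workers who can do it): J1:3, J2:3, J3:3, J4:2

Maximum worker degree is 3, achieved by: W1, W3, W5
Minimum job degree is 2, achieved by: J4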